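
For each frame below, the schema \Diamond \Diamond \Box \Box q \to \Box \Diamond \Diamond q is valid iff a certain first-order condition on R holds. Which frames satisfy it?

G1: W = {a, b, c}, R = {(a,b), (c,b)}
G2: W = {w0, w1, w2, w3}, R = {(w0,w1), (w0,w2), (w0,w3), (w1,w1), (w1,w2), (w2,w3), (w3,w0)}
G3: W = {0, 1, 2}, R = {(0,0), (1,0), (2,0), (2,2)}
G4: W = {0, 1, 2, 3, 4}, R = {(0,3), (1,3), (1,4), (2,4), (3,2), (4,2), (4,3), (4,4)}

This is the axiom for a generalized confluence (Geach) condition; its first-order frame correspondent is \forall x \forall y \forall z ((x R^2 y \wedge xRz) \to \exists w (y R^2 w \wedge z R^2 w)).
G1: condition met.
G2: fails — w0R²w1, w0Rw2 but no w with w1R²w and w2R²w.
G3: condition met.
G4: condition met.
Valid on: G1, G3, G4.

G1, G3, G4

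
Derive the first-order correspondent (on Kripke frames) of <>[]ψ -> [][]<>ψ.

forall x forall y forall z ((xRy & x R^2 z) -> exists w (yRw & zRw))

This is a Sahlqvist (Geach-type) schema ◇^1□^1ψ → □^2◇^1ψ.
First-order correspondent: forall x forall y forall z ((xRy & x R^2 z) -> exists w (yRw & zRw)).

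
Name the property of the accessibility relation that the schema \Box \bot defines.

emptiness of R

This is the Ver axiom.
It corresponds to emptiness of R: \forall x \forall y \neg Rxy.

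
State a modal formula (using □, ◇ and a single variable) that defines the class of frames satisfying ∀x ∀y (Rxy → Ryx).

r → □◇r

A defining formula is r → □◇r (the B axiom).
Suppose r→□◇r is valid. Take Rxy and set V(r)={x}. Then r at x, so □◇r at x, so ◇r at y, so some z with Ryz has r; z=x, i.e. Ryx.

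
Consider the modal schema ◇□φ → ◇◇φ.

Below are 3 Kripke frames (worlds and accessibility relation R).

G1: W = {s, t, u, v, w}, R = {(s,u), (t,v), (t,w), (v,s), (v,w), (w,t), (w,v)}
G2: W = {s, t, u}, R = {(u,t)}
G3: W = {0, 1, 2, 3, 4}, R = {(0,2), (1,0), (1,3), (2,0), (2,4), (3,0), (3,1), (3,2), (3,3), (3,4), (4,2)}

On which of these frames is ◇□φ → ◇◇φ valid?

This is the axiom for a generalized confluence (Geach) condition; its first-order frame correspondent is ∀x ∀y (xRy → ∃w (yRw ∧ xR²w)).
G1: fails — sRu but no w* with uRw* and sR²w*.
G2: fails — uRt but no w with tRw and uR²w.
G3: condition met.

G3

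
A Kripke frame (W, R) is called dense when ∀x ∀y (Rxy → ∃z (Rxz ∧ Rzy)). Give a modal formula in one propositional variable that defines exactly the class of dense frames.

□□p → □p

The condition is density. The C4 schema □□p → □p defines it.
Suppose □□p→□p is valid. Take Rxy and set V(p)={w : xR²w}. Then □□p at x, so □p at x, so p at y, i.e. ∃z(Rxz∧Rzy).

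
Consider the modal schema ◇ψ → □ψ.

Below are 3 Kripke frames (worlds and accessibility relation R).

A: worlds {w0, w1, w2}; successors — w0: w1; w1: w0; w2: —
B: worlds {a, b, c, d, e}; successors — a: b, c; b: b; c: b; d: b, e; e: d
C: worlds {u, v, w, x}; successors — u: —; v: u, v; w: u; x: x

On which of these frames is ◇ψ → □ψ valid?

The schema corresponds to partial functionality: ∀x ∀y ∀z (Rxy ∧ Rxz → y = z).
A: satisfies the condition.
B: fails — a sees both b and c.
C: fails — v sees both u and v.
Valid on: A.

A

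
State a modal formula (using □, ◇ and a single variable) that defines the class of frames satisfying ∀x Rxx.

□ψ → ψ

This is reflexivity; the standard corresponding axiom is T: □ψ → ψ.
Suppose □ψ→ψ is valid. At any x set V(ψ)={w : Rxw}. Then □ψ holds at x, so ψ holds at x, i.e. Rxx.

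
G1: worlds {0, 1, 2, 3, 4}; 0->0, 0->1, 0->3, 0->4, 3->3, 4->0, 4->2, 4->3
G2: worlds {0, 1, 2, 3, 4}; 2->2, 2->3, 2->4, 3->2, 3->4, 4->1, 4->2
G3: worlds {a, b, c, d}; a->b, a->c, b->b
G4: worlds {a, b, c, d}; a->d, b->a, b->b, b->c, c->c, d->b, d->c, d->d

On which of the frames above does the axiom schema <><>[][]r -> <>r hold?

G3

The schema corresponds to a generalized confluence (Geach) condition: forall x forall y (x R^2 y -> exists w (y R^2 w & xRw)).
G1: fails — 0R²1 but no w with 1R²w and 0Rw.
G2: fails — 2R²1 but no w with 1R²w and 2Rw.
G3: condition met.
G4: fails — aR²c but no w with cR²w and aRw.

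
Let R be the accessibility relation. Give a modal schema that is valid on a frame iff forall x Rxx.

□p → p

This is reflexivity; the standard corresponding axiom is T: □p → p.
Suppose □p→p is valid. At any x set V(p)={w : Rxw}. Then □p holds at x, so p holds at x, i.e. Rxx.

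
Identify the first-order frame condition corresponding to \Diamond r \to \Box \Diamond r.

Suppose ◇r→□◇r is valid. Take Rxy, Rxz and set V(r)={y}. Then ◇r at x, so □◇r at x, so ◇r at z, so some w with Rzw has r; w=y, i.e. Rzy. By symmetry of the argument, Ryz.
Conversely, on a frame with the Euclidean property the schema holds at every world under every valuation.
Frame condition: \forall x \forall y \forall z (Rxy \wedge Rxz \to Ryz).

the Euclidean property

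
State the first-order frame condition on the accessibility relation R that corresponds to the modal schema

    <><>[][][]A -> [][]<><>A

This is a Sahlqvist (Geach-type) schema ◇^2□^3A → □^2◇^2A.
First-order correspondent: forall x forall y forall z ((x R^2 y & x R^2 z) -> exists w (y R^3 w & z R^2 w)).

forall x forall y forall z ((x R^2 y & x R^2 z) -> exists w (y R^3 w & z R^2 w))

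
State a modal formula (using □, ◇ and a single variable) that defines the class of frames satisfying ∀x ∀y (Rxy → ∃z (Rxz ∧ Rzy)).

A defining formula is □□ψ → □ψ (the C4 axiom).
Suppose □□ψ→□ψ is valid. Take Rxy and set V(ψ)={w : xR²w}. Then □□ψ at x, so □ψ at x, so ψ at y, i.e. ∃z(Rxz∧Rzy).

□□ψ → □ψ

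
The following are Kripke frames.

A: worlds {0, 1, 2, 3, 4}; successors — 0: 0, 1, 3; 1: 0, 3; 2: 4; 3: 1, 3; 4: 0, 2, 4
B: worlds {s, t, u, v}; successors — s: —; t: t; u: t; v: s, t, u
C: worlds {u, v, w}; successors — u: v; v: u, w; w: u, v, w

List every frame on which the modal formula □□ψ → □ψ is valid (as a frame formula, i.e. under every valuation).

A

The schema corresponds to density: ∀x ∀y (Rxy → ∃z (Rxz ∧ Rzy)).
A: condition met.
B: fails — Rvu but no z with Rvz and Rzu.
C: fails — Ruv but no z with Ruz and Rzv.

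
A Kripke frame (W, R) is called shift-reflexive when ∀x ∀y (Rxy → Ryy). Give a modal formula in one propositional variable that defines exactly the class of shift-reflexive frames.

This is shift-reflexivity; the standard corresponding axiom is T□: □(□p → p).

□(□p → p)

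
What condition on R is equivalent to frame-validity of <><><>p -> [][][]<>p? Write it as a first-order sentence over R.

forall x forall y forall z ((x R^3 y & x R^3 z) -> exists w (y = w & zRw))

This is a Sahlqvist (Geach-type) schema ◇^3□^0p → □^3◇^1p.
Minimal-valuation argument: fix x; take any y with xR^3y and any z with xR^3z. Set V(p) to the set of worlds R-reachable from y in exactly 0 steps. Then □^0p holds at y, so the antecedent holds at x; validity forces ◇^1p at z, giving a w with zR^1w and yR^0w.
First-order correspondent: forall x forall y forall z ((x R^3 y & x R^3 z) -> exists w (y = w & zRw)).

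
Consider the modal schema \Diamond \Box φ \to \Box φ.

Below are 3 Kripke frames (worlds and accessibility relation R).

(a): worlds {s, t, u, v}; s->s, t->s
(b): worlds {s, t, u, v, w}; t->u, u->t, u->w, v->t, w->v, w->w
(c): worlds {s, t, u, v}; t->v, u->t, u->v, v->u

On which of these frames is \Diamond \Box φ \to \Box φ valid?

The schema corresponds to the Euclidean property: \forall x \forall y \forall z (Rxy \wedge Rxz \to Ryz).
(a): satisfies the condition.
(b): fails — Rtu and Rtu but not Ruu.
(c): fails — Rtv and Rtv but not Rvv.
Valid on: (a).

(a)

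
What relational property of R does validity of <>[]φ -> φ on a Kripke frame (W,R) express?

symmetry

This schema is equivalent to the B axiom φ → □◇φ.
It corresponds to symmetry: forall x forall y (Rxy -> Ryx).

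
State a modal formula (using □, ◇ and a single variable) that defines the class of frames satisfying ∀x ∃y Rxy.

□p → ◇p

The condition is seriality. The D schema □p → ◇p defines it.
Suppose □p→◇p is valid. At any x set V(p)=W. Then □p at x, so ◇p at x, so x has a successor.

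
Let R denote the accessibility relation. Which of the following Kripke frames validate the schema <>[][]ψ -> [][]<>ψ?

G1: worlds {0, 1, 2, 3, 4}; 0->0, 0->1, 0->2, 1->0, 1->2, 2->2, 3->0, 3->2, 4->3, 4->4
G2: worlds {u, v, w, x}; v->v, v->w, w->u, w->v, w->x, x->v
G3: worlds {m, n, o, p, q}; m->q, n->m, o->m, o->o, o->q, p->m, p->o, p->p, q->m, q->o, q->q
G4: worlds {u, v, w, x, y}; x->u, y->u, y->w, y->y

The schema corresponds to a generalized confluence (Geach) condition: forall x forall y forall z ((xRy & x R^2 z) -> exists w (y R^2 w & zRw)).
G1: fails — 4R3, 4R²4 but no w with 3R²w and 4Rw.
G2: fails — vRv, vR²u but no t with vR²t and uRt.
G3: ✓.
G4: fails — yRu, yR²u but no t with uR²t and uRt.
Valid on: G3.

G3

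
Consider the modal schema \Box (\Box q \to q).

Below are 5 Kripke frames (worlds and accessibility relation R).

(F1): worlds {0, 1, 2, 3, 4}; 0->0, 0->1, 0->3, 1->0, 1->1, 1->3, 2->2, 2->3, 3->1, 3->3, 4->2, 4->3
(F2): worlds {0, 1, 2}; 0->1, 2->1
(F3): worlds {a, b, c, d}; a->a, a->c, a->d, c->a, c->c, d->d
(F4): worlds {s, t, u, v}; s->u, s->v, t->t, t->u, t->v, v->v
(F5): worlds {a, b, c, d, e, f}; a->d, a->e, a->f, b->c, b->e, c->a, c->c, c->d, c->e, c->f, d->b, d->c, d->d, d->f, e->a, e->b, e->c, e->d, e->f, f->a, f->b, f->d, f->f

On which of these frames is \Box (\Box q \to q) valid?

(F1), (F3)

This is the axiom for shift-reflexivity; its first-order frame correspondent is \forall x \forall y (Rxy \to Ryy).
(F1): satisfies the condition.
(F2): fails — R01 but not R11.
(F3): satisfies the condition.
(F4): fails — Rtu but not Ruu.
(F5): fails — Rae but not Ree.
Valid on: (F1), (F3).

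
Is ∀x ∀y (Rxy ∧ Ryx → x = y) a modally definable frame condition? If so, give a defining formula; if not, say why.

If a class were modally definable it would be closed under surjective bounded morphisms (Goldblatt–Thomason).
The 4-cycle (worlds w0,w1,w2,w3 with w0→w1→w2→w3→w0) is antisymmetric. Sending even-indexed worlds to a and odd-indexed worlds to b is a surjective bounded morphism onto the two-world frame with a↔b, which is not antisymmetric.
Hence antisymmetry is not modally definable.

Not modally definable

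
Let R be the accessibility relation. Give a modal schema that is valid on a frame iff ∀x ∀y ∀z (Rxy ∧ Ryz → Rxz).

□r → □□r

The condition is transitivity. The 4 schema □r → □□r defines it.
Suppose □r→□□r is valid. Take Rxy, Ryz and set V(r)={w : Rxw}. Then □r at x, so □□r at x, so □r at y, so r at z, i.e. Rxz.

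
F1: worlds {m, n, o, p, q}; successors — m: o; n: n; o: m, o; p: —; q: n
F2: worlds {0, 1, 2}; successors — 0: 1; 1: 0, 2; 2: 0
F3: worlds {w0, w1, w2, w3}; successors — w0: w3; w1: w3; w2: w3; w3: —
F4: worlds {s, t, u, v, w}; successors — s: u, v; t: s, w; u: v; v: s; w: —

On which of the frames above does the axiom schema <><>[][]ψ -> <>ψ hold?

Frame correspondent (Sahlqvist): forall x forall y (x R^2 y -> exists w (y R^2 w & xRw)) — i.e. a generalized confluence (Geach) condition.
F1: satisfies the condition.
F2: fails — 0R²0 but no w with 0R²w and 0Rw.
F3: satisfies the condition.
F4: fails — tR²v but no w* with vR²w* and tRw*.
Valid on: F1, F3.

F1, F3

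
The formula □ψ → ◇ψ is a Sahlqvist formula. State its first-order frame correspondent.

Seriality

This is the D axiom.
Its frame correspondent is seriality — ∀x ∃y Rxy.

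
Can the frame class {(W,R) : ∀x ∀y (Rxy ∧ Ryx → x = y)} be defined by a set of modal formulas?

Modal frame validity is preserved under surjective bounded morphisms.
The 6-cycle (worlds 0,1,2,3,4,5 with 0→1→2→3→4→5→0) is antisymmetric. Sending even-indexed worlds to s and odd-indexed worlds to t is a surjective bounded morphism onto the two-world frame with s↔t, which is not antisymmetric.
So the class is not modally definable.

Not definable by any modal formula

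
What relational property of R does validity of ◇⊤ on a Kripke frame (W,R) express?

This is a form of the D axiom.
Its frame correspondent is seriality — ∀x ∃y Rxy.

seriality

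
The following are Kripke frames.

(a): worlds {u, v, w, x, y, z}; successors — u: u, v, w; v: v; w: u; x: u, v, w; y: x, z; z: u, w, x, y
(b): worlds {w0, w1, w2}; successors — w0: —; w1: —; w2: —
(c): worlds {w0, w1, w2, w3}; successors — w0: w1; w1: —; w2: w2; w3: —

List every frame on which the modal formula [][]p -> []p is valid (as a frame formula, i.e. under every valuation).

(b)

The schema corresponds to density: forall x forall y (Rxy -> exists z (Rxz & Rzy)).
(a): fails — Rzy but no t with Rzt and Rty.
(b): condition met.
(c): fails — Rw0w1 but no z with Rw0z and Rzw1.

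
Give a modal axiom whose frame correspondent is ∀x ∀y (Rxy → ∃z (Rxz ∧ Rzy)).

The condition is density. The C4 schema □□ψ → □ψ defines it.
Suppose □□ψ→□ψ is valid. Take Rxy and set V(ψ)={w : xR²w}. Then □□ψ at x, so □ψ at x, so ψ at y, i.e. ∃z(Rxz∧Rzy).

□□ψ → □ψ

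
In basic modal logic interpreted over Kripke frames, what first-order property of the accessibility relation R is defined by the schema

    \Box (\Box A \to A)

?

shift-reflexivity

This schema is the T□ axiom.
Its frame correspondent is shift-reflexivity — \forall x \forall y (Rxy \to Ryy).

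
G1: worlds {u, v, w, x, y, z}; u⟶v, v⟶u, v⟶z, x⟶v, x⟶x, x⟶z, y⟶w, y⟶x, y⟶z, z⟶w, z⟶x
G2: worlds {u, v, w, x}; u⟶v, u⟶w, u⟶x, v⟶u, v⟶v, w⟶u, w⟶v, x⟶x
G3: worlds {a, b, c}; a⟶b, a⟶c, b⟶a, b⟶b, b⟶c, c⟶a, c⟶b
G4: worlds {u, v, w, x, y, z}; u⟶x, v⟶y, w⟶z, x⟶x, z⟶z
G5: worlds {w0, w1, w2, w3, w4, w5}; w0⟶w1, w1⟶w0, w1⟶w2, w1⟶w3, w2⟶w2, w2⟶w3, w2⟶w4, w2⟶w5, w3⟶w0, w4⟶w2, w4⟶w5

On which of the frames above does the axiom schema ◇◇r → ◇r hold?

G4

Frame correspondent (Sahlqvist): ∀x ∀y ∀z (Rxy ∧ Ryz → Rxz) — i.e. transitivity.
G1: fails — Ruv and Rvz but not Ruz.
G2: fails — Ruv and Rvu but not Ruu.
G3: fails — Rab and Rba but not Raa.
G4: condition met.
G5: fails — Rw1w2 and Rw2w4 but not Rw1w4.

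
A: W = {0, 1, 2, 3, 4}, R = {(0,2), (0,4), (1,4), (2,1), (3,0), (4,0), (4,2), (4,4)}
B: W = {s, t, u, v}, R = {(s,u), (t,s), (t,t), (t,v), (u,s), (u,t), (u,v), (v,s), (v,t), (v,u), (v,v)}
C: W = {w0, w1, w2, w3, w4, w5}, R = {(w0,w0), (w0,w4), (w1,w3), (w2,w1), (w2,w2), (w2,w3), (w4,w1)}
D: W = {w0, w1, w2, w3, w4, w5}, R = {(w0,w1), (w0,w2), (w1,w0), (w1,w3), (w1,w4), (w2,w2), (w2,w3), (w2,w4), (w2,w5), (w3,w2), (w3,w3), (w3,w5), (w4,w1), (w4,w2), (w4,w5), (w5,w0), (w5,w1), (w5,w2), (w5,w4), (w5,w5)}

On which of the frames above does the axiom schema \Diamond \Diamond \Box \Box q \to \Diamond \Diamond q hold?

This is the axiom for a generalized confluence (Geach) condition; its first-order frame correspondent is \forall x \forall y (x R^2 y \to \exists w (y R^2 w \wedge x R^2 w)).
A: ✓.
B: ✓.
C: fails — w0R²w1 but no w with w1R²w and w0R²w.
D: ✓.
Valid on: A, B, D.

A, B, D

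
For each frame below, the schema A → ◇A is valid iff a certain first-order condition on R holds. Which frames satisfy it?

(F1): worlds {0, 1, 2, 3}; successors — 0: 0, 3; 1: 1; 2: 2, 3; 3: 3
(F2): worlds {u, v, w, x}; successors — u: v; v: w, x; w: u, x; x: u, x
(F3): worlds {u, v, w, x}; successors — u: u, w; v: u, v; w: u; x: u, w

(F1)

This is the axiom for reflexivity; its first-order frame correspondent is ∀x Rxx.
(F1): satisfies the condition.
(F2): fails — world u does not see itself.
(F3): fails — world w does not see itself.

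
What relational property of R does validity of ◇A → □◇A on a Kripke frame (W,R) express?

Suppose ◇A→□◇A is valid. Take Rxy, Rxz and set V(A)={y}. Then ◇A at x, so □◇A at x, so ◇A at z, so some w with Rzw has A; w=y, i.e. Rzy. By symmetry of the argument, Ryz.

The Euclidean property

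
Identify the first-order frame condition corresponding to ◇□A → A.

This is a form of the B axiom.
Its frame correspondent is symmetry — ∀x ∀y (Rxy → Ryx).

symmetry: ∀x ∀y (Rxy → Ryx)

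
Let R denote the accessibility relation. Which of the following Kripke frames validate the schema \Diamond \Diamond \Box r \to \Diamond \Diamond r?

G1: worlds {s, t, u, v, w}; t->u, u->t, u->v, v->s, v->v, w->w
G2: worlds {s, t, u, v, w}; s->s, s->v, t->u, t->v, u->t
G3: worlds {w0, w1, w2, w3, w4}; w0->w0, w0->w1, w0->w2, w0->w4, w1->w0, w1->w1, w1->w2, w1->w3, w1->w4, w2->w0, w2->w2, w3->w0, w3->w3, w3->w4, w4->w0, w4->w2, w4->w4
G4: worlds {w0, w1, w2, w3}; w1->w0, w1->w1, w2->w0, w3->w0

This is the axiom for a generalized confluence (Geach) condition; its first-order frame correspondent is \forall x \forall y (x R^2 y \to \exists w (yRw \wedge x R^2 w)).
G1: fails — tR²t but no w* with tRw* and tR²w*.
G2: fails — sR²v but no w* with vRw* and sR²w*.
G3: holds.
G4: fails — w1R²w0 but no w with w0Rw and w1R²w.

G3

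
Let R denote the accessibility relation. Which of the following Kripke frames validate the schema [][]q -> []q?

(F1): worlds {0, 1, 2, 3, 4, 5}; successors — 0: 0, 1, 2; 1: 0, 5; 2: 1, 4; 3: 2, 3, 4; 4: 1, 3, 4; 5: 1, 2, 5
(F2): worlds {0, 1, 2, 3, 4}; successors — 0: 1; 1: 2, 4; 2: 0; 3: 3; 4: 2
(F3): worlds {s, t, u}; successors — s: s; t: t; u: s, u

The schema corresponds to density: forall x forall y (Rxy -> exists z (Rxz & Rzy)).
(F1): ✓.
(F2): fails — R01 but no z with R0z and Rz1.
(F3): ✓.

(F1), (F3)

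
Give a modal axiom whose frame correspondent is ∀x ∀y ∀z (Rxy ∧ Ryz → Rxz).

□r → □□r

This is transitivity; the standard corresponding axiom is 4: □r → □□r.
Suppose □r→□□r is valid. Take Rxy, Ryz and set V(r)={w : Rxw}. Then □r at x, so □□r at x, so □r at y, so r at z, i.e. Rxz.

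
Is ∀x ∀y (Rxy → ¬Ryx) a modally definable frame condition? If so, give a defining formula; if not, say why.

If a class were modally definable it would be closed under surjective bounded morphisms (Goldblatt–Thomason).
The 3-cycle (worlds 0,1,2 with 0→1→2→0) is asymmetric. Mapping every world to a single reflexive point • is a surjective bounded morphism, and the reflexive point is not asymmetric (R•• but asymmetry requires ¬R••).
So the class is not modally definable.

No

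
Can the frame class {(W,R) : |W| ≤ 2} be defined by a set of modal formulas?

Not definable by any modal formula

If a class were modally definable it would be closed under disjoint unions (Goldblatt–Thomason).
Any modal formula valid on each of 3 disjoint one-world frames is valid on their disjoint union (validity is preserved under disjoint unions). Each one-world frame has |W|=1≤2, but the union has |W|=3.
Hence having at most 2 worlds is not modally definable.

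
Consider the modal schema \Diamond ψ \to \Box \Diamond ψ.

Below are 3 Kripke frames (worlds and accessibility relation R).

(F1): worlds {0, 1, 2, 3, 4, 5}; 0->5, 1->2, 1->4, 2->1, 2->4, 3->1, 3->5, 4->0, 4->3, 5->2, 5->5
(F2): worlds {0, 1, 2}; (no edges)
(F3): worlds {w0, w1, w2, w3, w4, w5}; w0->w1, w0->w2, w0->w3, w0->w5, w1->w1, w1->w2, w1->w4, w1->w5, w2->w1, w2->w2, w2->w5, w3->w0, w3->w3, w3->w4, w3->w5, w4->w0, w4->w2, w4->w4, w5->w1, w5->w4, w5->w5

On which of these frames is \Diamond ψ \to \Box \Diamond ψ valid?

The schema corresponds to the Euclidean property: \forall x \forall y \forall z (Rxy \wedge Rxz \to Ryz).
(F1): fails — R12 and R12 but not R22.
(F2): holds.
(F3): fails — Rw0w1 and Rw0w3 but not Rw1w3.
Valid on: (F2).

(F2)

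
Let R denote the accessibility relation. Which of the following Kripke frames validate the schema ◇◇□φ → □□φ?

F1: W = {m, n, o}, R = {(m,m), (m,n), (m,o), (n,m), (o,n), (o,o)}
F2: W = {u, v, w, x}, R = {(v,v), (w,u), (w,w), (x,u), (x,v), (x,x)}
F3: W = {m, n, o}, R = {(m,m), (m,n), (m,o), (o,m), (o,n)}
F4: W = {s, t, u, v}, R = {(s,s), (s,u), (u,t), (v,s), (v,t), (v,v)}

none

Frame correspondent (Sahlqvist): ∀x ∀y ∀z ((xR²y ∧ xR²z) → ∃w (yRw ∧ z = w)) — i.e. a generalized confluence (Geach) condition.
F1: fails — mR²n, mR²n but no w with nRw and n=w.
F2: fails — wR²u, wR²u but no t with uRt and u=t.
F3: fails — mR²n, mR²m but no w with nRw and m=w.
F4: fails — sR²s, sR²t but no w with sRw and t=w.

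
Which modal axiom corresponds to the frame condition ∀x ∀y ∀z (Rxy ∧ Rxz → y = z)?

A defining formula is ◇r → □r (the CD axiom).
Suppose ◇r→□r is valid. Take Rxy, Rxz and set V(r)={y}. Then ◇r at x, so □r at x, so r at z, i.e. z=y.

◇r → □r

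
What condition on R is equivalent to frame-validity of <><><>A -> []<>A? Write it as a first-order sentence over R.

forall x forall y forall z ((x R^3 y & xRz) -> exists w (y = w & zRw))

This is a Sahlqvist (Geach-type) schema ◇^3□^0A → □^1◇^1A.
First-order correspondent: forall x forall y forall z ((x R^3 y & xRz) -> exists w (y = w & zRw)).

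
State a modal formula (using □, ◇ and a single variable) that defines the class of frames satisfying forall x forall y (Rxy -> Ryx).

A defining formula is s → □◇s (the B axiom).
Suppose s→□◇s is valid. Take Rxy and set V(s)={x}. Then s at x, so □◇s at x, so ◇s at y, so some z with Ryz has s; z=x, i.e. Ryx.

s → □◇s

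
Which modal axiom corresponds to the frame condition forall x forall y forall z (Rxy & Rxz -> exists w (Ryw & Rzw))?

◇□r → □◇r

This is convergence; the standard corresponding axiom is .2: ◇□r → □◇r.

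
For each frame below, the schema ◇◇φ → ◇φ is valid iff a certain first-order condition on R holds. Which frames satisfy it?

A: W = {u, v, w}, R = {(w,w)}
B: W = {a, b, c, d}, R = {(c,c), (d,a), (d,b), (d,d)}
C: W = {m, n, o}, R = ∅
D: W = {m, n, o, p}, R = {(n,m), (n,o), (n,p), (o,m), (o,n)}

A, B, C

The schema corresponds to transitivity: ∀x ∀y ∀z (Rxy ∧ Ryz → Rxz).
A: satisfies the condition.
B: satisfies the condition.
C: satisfies the condition.
D: fails — Ron and Rno but not Roo.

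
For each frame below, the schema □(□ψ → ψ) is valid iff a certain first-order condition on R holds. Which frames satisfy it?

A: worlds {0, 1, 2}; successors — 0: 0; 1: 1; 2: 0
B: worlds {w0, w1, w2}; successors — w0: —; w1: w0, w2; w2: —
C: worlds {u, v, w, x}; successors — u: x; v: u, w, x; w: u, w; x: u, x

A

This is the axiom for shift-reflexivity; its first-order frame correspondent is ∀x ∀y (Rxy → Ryy).
A: condition met.
B: fails — Rw1w2 but not Rw2w2.
C: fails — Rwu but not Ruu.
Valid on: A.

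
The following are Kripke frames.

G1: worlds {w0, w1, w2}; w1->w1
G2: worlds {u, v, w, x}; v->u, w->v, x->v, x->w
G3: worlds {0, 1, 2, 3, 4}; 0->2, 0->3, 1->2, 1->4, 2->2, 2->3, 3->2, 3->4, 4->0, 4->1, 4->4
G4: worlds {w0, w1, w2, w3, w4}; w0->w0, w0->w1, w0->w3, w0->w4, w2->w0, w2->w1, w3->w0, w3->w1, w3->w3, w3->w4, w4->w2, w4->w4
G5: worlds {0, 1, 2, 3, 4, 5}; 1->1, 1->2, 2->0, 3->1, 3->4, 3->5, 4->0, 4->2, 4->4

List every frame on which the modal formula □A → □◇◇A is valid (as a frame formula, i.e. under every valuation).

G1, G3

Frame correspondent (Sahlqvist): ∀x ∀z (xRz → ∃w (xRw ∧ zR²w)) — i.e. a generalized confluence (Geach) condition.
G1: condition met.
G2: fails — vRu but no t with vRt and uR²t.
G3: condition met.
G4: fails — w0Rw1 but no w with w0Rw and w1R²w.
G5: fails — 1R2 but no w with 1Rw and 2R²w.
Valid on: G1, G3.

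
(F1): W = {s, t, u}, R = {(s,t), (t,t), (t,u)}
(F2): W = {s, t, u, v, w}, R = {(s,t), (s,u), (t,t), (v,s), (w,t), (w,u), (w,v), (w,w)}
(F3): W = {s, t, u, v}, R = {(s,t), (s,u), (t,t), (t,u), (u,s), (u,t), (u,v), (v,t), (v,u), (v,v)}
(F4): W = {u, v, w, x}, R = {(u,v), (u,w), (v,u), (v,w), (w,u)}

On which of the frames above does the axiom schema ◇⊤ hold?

(F3)

The schema corresponds to seriality: ∀x ∃y Rxy.
(F1): fails — world u has no successor.
(F2): fails — world u has no successor.
(F3): satisfies the condition.
(F4): fails — world x has no successor.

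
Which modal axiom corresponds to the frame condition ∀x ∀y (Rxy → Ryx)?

This is symmetry; the standard corresponding axiom is B: s → □◇s.
Suppose s→□◇s is valid. Take Rxy and set V(s)={x}. Then s at x, so □◇s at x, so ◇s at y, so some z with Ryz has s; z=x, i.e. Ryx.

s → □◇s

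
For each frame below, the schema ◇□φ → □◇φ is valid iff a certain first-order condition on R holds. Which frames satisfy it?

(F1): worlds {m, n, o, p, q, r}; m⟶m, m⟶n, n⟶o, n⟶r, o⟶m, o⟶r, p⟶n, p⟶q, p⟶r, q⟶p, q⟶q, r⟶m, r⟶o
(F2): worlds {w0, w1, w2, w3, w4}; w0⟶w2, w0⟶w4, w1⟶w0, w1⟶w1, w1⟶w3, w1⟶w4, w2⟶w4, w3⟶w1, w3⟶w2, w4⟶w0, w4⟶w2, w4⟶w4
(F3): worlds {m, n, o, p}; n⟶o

Frame correspondent (Sahlqvist): ∀x ∀y ∀z (Rxy ∧ Rxz → ∃w (Ryw ∧ Rzw)) — i.e. convergence.
(F1): fails — Rmm and Rmn but m and n have no common successor.
(F2): satisfies the condition.
(F3): fails — Rno and Rno but o and o have no common successor.
Valid on: (F2).

(F2)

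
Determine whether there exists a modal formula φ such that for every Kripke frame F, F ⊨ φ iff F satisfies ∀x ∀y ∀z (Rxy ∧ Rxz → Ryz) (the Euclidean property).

Yes — defined by ◇q → □◇q

Yes: it is the Euclidean property, defined by the 5 schema ◇q → □◇q.
Suppose ◇q→□◇q is valid. Take Rxy, Rxz and set V(q)={y}. Then ◇q at x, so □◇q at x, so ◇q at z, so some w with Rzw has q; w=y, i.e. Rzy. By symmetry of the argument, Ryz.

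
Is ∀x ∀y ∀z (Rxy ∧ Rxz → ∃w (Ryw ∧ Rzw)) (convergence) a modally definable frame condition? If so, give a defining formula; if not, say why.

The condition is convergence. A defining modal formula is ◇□q → □◇q.
Suppose ◇□q→□◇q is valid. Take Rxy, Rxz and set V(q)={w : Ryw}. Then □q at y so ◇□q at x, so □◇q at x, so ◇q at z, giving w with Rzw and Ryw.

Yes, by ◇□q → □◇q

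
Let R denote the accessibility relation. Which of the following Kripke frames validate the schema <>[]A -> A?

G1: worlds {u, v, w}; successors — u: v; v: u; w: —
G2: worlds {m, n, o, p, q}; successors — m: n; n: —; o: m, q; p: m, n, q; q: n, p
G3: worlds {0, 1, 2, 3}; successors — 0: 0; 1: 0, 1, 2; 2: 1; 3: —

This is the axiom for symmetry; its first-order frame correspondent is forall x forall y (Rxy -> Ryx).
G1: holds.
G2: fails — Rom but not Rmo.
G3: fails — R10 but not R01.

G1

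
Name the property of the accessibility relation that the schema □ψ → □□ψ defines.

transitivity

Suppose □ψ→□□ψ is valid. Take Rxy, Ryz and set V(ψ)={w : Rxw}. Then □ψ at x, so □□ψ at x, so □ψ at y, so ψ at z, i.e. Rxz.
Conversely, on a frame with transitivity the schema holds at every world under every valuation.
So the correspondent is transitivity.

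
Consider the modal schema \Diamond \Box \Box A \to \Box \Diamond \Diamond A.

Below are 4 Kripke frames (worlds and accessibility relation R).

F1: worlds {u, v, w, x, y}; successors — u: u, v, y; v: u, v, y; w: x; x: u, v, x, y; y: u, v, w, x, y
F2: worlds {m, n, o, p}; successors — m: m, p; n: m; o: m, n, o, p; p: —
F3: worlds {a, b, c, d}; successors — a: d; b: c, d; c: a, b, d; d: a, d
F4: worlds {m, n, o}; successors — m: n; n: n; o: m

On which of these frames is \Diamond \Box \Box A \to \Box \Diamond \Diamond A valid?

Frame correspondent (Sahlqvist): \forall x \forall y \forall z ((xRy \wedge xRz) \to \exists w (y R^2 w \wedge z R^2 w)) — i.e. a generalized confluence (Geach) condition.
F1: ✓.
F2: fails — mRm, mRp but no w with mR²w and pR²w.
F3: ✓.
F4: ✓.

F1, F3, F4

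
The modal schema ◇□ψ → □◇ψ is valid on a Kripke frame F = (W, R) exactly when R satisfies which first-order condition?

This schema is the .2 axiom.
It corresponds to convergence: ∀x ∀y ∀z (Rxy ∧ Rxz → ∃w (Ryw ∧ Rzw)).

convergence: ∀x ∀y ∀z (Rxy ∧ Rxz → ∃w (Ryw ∧ Rzw))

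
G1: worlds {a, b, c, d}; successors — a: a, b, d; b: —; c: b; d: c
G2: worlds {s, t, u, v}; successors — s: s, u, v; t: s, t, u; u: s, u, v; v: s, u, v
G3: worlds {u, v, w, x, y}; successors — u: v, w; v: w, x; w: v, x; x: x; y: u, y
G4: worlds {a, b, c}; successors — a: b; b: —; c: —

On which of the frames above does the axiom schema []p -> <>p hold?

G2, G3

This is the axiom for seriality; its first-order frame correspondent is forall x exists y Rxy.
G1: fails — world b has no successor.
G2: ✓.
G3: ✓.
G4: fails — world b has no successor.
Valid on: G2, G3.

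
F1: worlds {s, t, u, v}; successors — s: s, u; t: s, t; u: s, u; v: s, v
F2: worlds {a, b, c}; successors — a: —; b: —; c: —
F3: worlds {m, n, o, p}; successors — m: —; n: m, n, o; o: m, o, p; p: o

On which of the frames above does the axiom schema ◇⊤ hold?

This is the axiom for seriality; its first-order frame correspondent is ∀x ∃y Rxy.
F1: satisfies the condition.
F2: fails — world a has no successor.
F3: fails — world m has no successor.
Valid on: F1.

F1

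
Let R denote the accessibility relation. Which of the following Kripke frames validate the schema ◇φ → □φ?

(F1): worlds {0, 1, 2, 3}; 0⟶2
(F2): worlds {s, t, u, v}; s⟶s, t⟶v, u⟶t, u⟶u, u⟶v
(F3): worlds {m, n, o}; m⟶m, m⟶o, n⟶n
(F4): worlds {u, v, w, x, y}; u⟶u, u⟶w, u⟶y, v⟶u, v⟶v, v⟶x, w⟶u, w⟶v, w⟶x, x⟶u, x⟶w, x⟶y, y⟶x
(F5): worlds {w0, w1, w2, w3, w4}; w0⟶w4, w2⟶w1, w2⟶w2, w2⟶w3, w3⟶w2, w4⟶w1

This is the axiom for partial functionality; its first-order frame correspondent is ∀x ∀y ∀z (Rxy ∧ Rxz → y = z).
(F1): condition met.
(F2): fails — u sees both t and u.
(F3): fails — m sees both m and o.
(F4): fails — u sees both u and w.
(F5): fails — w2 sees both w1 and w2.

(F1)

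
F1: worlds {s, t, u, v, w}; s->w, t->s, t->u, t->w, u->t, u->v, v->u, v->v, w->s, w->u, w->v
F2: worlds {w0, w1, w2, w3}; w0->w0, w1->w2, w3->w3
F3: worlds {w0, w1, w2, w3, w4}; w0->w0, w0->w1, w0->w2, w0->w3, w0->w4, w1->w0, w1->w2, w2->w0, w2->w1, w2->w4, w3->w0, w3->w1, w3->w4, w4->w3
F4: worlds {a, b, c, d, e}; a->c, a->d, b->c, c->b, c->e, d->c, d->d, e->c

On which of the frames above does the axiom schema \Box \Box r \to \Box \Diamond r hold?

The schema corresponds to a generalized confluence (Geach) condition: \forall x \forall z (xRz \to \exists w (x R^2 w \wedge zRw)).
F1: condition met.
F2: fails — w1Rw2 but no w with w1R²w and w2Rw.
F3: condition met.
F4: condition met.
Valid on: F1, F3, F4.

F1, F3, F4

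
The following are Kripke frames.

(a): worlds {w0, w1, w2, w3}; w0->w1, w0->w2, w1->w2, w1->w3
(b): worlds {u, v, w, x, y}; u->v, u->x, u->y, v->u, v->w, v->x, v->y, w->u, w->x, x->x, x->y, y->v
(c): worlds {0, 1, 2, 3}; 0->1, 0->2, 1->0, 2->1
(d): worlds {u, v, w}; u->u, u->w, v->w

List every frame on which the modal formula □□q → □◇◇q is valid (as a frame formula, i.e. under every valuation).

The schema corresponds to a generalized confluence (Geach) condition: ∀x ∀z (xRz → ∃w (xR²w ∧ zR²w)).
(a): fails — w0Rw1 but no w with w0R²w and w1R²w.
(b): condition met.
(c): fails — 2R1 but no w with 2R²w and 1R²w.
(d): fails — uRw but no t with uR²t and wR²t.
Valid on: (b).

(b)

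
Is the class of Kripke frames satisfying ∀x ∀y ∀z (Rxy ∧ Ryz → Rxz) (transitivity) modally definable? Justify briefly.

Yes — defined by □r → □□r

This is a Sahlqvist condition; the 4 axiom □r → □□r defines it.
Suppose □r→□□r is valid. Take Rxy, Ryz and set V(r)={w : Rxw}. Then □r at x, so □□r at x, so □r at y, so r at z, i.e. Rxz.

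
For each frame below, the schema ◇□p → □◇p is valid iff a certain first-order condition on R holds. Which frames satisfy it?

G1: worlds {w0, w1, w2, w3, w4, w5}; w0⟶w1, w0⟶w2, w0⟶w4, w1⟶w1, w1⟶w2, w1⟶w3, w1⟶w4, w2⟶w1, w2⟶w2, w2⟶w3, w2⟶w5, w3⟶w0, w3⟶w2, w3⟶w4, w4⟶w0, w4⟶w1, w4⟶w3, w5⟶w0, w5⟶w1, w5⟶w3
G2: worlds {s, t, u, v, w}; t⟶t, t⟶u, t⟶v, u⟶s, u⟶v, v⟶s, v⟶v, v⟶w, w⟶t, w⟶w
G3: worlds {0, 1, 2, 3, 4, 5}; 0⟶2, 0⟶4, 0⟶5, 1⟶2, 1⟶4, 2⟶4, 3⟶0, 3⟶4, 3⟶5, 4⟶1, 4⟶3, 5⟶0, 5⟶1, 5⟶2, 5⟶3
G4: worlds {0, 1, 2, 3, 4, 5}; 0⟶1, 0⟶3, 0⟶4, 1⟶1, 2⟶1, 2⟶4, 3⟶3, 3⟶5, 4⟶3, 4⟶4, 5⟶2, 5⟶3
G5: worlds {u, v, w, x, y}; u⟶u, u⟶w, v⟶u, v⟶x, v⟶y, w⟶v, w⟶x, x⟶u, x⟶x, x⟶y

G1

The schema corresponds to convergence: ∀x ∀y ∀z (Rxy ∧ Rxz → ∃w (Ryw ∧ Rzw)).
G1: ✓.
G2: fails — Ruv and Rus but v and s have no common successor.
G3: fails — R02 and R04 but 2 and 4 have no common successor.
G4: fails — R01 and R04 but 1 and 4 have no common successor.
G5: fails — Ruw and Ruu but w and u have no common successor.
Valid on: G1.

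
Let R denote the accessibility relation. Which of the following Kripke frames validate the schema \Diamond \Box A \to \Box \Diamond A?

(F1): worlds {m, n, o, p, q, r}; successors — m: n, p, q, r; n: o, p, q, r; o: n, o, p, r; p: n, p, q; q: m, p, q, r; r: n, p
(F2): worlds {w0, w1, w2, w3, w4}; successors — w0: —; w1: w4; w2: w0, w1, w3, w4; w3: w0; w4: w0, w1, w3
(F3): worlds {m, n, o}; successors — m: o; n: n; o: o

(F1), (F3)

The schema corresponds to convergence: \forall x \forall y \forall z (Rxy \wedge Rxz \to \exists w (Ryw \wedge Rzw)).
(F1): ✓.
(F2): fails — Rw2w4 and Rw2w1 but w4 and w1 have no common successor.
(F3): ✓.
Valid on: (F1), (F3).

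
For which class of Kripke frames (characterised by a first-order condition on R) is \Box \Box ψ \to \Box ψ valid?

Suppose □□ψ→□ψ is valid. Take Rxy and set V(ψ)={w : xR²w}. Then □□ψ at x, so □ψ at x, so ψ at y, i.e. ∃z(Rxz∧Rzy).

density: \forall x \forall y (Rxy \to \exists z (Rxz \wedge Rzy))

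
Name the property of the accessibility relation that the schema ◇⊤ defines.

◇⊤ holds at w iff w has a successor, so frame-validity of ◇⊤ is exactly seriality. Equivalently via □ψ → ◇ψ:
Suppose □ψ→◇ψ is valid. At any x set V(ψ)=W. Then □ψ at x, so ◇ψ at x, so x has a successor.

seriality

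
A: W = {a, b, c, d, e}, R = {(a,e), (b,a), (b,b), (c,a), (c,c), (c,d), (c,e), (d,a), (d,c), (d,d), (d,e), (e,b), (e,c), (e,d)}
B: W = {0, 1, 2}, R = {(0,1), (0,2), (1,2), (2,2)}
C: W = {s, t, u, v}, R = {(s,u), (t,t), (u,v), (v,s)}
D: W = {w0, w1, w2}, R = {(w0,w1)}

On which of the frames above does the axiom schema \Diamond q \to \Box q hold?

This is the axiom for partial functionality; its first-order frame correspondent is \forall x \forall y \forall z (Rxy \wedge Rxz \to y = z).
A: fails — b sees both a and b.
B: fails — 0 sees both 1 and 2.
C: ✓.
D: ✓.
Valid on: C, D.

C, D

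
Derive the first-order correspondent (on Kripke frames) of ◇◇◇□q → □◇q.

This is a Sahlqvist (Geach-type) schema ◇^3□^1q → □^1◇^1q.
Minimal-valuation argument: fix x; take any y with xR^3y and any z with xR^1z. Set V(q) to the set of worlds R-reachable from y in exactly 1 step. Then □^1q holds at y, so the antecedent holds at x; validity forces ◇^1q at z, giving a w with zR^1w and yR^1w.
First-order correspondent: ∀x ∀y ∀z ((xR³y ∧ xRz) → ∃w (yRw ∧ zRw)).

∀x ∀y ∀z ((xR³y ∧ xRz) → ∃w (yRw ∧ zRw))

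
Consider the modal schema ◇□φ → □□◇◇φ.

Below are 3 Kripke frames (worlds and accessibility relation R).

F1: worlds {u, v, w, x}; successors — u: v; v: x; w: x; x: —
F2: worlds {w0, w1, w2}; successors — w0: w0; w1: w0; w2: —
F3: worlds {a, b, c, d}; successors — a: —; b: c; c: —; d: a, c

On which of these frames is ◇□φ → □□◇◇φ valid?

The schema corresponds to a generalized confluence (Geach) condition: ∀x ∀y ∀z ((xRy ∧ xR²z) → ∃w (yRw ∧ zR²w)).
F1: fails — uRv, uR²x but no t with vRt and xR²t.
F2: ✓.
F3: ✓.

F2, F3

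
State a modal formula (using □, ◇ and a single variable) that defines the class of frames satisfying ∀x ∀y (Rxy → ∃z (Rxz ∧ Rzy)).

The condition is density. The C4 schema □□r → □r defines it.
Suppose □□r→□r is valid. Take Rxy and set V(r)={w : xR²w}. Then □□r at x, so □r at x, so r at y, i.e. ∃z(Rxz∧Rzy).

□□r → □r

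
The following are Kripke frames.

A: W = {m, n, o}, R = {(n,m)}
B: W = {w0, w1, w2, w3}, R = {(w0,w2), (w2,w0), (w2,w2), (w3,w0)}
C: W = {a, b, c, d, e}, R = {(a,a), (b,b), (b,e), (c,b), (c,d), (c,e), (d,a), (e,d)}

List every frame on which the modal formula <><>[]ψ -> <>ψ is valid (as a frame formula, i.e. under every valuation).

Frame correspondent (Sahlqvist): forall x forall y (x R^2 y -> exists w (yRw & xRw)) — i.e. a generalized confluence (Geach) condition.
A: holds.
B: holds.
C: fails — bR²d but no w with dRw and bRw.
Valid on: A, B.

A, B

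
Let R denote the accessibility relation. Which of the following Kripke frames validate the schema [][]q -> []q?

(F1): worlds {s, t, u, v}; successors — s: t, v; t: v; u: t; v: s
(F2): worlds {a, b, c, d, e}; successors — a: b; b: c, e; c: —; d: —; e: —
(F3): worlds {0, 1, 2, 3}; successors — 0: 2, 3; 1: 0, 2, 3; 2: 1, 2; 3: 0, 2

none

Frame correspondent (Sahlqvist): forall x forall y (Rxy -> exists z (Rxz & Rzy)) — i.e. density.
(F1): fails — Rtv but no z with Rtz and Rzv.
(F2): fails — Rab but no z with Raz and Rzb.
(F3): fails — R03 but no z with R0z and Rz3.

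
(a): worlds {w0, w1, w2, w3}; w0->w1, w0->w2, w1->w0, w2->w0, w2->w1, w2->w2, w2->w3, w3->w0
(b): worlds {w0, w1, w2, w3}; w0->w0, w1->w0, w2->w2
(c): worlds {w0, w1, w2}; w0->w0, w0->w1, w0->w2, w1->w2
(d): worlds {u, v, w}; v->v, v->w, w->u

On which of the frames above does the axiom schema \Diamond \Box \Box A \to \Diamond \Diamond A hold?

(a), (b)

Frame correspondent (Sahlqvist): \forall x \forall y (xRy \to \exists w (y R^2 w \wedge x R^2 w)) — i.e. a generalized confluence (Geach) condition.
(a): holds.
(b): holds.
(c): fails — w0Rw1 but no w with w1R²w and w0R²w.
(d): fails — vRw but no t with wR²t and vR²t.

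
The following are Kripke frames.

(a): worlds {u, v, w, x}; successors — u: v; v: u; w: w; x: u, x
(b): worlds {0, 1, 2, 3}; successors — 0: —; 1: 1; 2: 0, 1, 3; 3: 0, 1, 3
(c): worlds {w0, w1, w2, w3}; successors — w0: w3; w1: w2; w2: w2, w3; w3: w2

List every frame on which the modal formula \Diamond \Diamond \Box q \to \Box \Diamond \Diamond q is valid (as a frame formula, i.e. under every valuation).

(c)

The schema corresponds to a generalized confluence (Geach) condition: \forall x \forall y \forall z ((x R^2 y \wedge xRz) \to \exists w (yRw \wedge z R^2 w)).
(a): fails — xR²u, xRu but no t with uRt and uR²t.
(b): fails — 2R²0, 2R0 but no w with 0Rw and 0R²w.
(c): ✓.
Valid on: (c).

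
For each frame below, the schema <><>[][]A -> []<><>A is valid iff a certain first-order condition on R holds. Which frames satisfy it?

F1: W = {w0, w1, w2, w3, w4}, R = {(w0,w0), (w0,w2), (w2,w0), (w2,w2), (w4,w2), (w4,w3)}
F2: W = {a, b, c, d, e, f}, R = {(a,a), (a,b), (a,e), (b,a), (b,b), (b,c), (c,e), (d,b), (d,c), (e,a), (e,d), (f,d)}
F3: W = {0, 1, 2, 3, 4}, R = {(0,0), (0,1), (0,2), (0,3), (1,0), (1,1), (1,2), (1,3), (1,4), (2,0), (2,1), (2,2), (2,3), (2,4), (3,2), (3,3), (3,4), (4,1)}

F2, F3

Frame correspondent (Sahlqvist): forall x forall y forall z ((x R^2 y & xRz) -> exists w (y R^2 w & z R^2 w)) — i.e. a generalized confluence (Geach) condition.
F1: fails — w4R²w0, w4Rw3 but no w with w0R²w and w3R²w.
F2: holds.
F3: holds.
Valid on: F2, F3.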